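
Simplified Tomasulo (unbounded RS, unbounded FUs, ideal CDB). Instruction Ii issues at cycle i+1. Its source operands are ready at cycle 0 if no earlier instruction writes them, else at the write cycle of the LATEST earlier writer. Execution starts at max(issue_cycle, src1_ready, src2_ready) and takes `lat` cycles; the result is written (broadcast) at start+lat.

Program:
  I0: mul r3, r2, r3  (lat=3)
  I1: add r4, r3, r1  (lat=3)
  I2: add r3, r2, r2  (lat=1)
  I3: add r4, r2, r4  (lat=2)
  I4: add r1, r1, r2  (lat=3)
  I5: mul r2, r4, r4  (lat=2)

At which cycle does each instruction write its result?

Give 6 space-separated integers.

I0 mul r3: issue@1 deps=(None,None) exec_start@1 write@4
I1 add r4: issue@2 deps=(0,None) exec_start@4 write@7
I2 add r3: issue@3 deps=(None,None) exec_start@3 write@4
I3 add r4: issue@4 deps=(None,1) exec_start@7 write@9
I4 add r1: issue@5 deps=(None,None) exec_start@5 write@8
I5 mul r2: issue@6 deps=(3,3) exec_start@9 write@11

Answer: 4 7 4 9 8 11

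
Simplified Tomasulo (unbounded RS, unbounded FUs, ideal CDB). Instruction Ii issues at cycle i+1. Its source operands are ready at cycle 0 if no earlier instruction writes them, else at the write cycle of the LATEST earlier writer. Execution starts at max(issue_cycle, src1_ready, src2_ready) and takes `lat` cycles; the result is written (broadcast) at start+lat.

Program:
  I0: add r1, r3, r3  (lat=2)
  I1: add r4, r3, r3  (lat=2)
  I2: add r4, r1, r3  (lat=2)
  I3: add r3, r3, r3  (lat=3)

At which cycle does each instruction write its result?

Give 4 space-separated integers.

I0 add r1: issue@1 deps=(None,None) exec_start@1 write@3
I1 add r4: issue@2 deps=(None,None) exec_start@2 write@4
I2 add r4: issue@3 deps=(0,None) exec_start@3 write@5
I3 add r3: issue@4 deps=(None,None) exec_start@4 write@7

Answer: 3 4 5 7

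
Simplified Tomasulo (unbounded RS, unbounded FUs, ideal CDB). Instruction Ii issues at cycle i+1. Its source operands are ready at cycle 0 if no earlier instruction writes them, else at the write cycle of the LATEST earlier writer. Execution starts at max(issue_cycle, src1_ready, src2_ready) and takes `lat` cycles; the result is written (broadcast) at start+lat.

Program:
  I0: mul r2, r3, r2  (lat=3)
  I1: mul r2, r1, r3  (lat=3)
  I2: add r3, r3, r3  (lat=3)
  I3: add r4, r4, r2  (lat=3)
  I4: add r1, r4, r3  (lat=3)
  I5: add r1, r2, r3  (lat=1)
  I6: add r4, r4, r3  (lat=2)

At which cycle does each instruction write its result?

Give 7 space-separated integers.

Answer: 4 5 6 8 11 7 10

Derivation:
I0 mul r2: issue@1 deps=(None,None) exec_start@1 write@4
I1 mul r2: issue@2 deps=(None,None) exec_start@2 write@5
I2 add r3: issue@3 deps=(None,None) exec_start@3 write@6
I3 add r4: issue@4 deps=(None,1) exec_start@5 write@8
I4 add r1: issue@5 deps=(3,2) exec_start@8 write@11
I5 add r1: issue@6 deps=(1,2) exec_start@6 write@7
I6 add r4: issue@7 deps=(3,2) exec_start@8 write@10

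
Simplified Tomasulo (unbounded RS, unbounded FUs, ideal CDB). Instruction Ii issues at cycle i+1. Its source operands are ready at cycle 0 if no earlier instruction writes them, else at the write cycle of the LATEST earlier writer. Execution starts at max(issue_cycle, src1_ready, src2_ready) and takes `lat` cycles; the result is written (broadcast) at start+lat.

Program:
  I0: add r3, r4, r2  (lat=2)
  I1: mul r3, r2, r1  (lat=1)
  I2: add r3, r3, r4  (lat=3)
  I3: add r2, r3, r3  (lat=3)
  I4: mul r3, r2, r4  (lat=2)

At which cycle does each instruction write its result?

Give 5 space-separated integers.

I0 add r3: issue@1 deps=(None,None) exec_start@1 write@3
I1 mul r3: issue@2 deps=(None,None) exec_start@2 write@3
I2 add r3: issue@3 deps=(1,None) exec_start@3 write@6
I3 add r2: issue@4 deps=(2,2) exec_start@6 write@9
I4 mul r3: issue@5 deps=(3,None) exec_start@9 write@11

Answer: 3 3 6 9 11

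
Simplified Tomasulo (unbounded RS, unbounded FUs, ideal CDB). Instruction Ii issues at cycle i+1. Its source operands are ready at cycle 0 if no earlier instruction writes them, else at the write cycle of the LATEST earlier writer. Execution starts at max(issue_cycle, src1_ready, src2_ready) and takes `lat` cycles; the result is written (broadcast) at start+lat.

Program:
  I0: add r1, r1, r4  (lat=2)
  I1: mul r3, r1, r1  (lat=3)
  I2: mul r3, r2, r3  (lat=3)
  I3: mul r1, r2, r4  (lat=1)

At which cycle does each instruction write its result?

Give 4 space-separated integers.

Answer: 3 6 9 5

Derivation:
I0 add r1: issue@1 deps=(None,None) exec_start@1 write@3
I1 mul r3: issue@2 deps=(0,0) exec_start@3 write@6
I2 mul r3: issue@3 deps=(None,1) exec_start@6 write@9
I3 mul r1: issue@4 deps=(None,None) exec_start@4 write@5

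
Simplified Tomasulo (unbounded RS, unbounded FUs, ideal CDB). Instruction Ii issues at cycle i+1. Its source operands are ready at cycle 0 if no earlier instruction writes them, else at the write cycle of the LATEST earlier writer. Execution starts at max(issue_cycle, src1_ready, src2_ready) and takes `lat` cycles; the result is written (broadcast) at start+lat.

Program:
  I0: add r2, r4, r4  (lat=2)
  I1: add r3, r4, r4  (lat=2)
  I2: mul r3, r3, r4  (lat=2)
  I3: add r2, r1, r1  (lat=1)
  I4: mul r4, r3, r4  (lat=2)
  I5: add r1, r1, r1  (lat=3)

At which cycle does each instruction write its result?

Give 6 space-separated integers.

I0 add r2: issue@1 deps=(None,None) exec_start@1 write@3
I1 add r3: issue@2 deps=(None,None) exec_start@2 write@4
I2 mul r3: issue@3 deps=(1,None) exec_start@4 write@6
I3 add r2: issue@4 deps=(None,None) exec_start@4 write@5
I4 mul r4: issue@5 deps=(2,None) exec_start@6 write@8
I5 add r1: issue@6 deps=(None,None) exec_start@6 write@9

Answer: 3 4 6 5 8 9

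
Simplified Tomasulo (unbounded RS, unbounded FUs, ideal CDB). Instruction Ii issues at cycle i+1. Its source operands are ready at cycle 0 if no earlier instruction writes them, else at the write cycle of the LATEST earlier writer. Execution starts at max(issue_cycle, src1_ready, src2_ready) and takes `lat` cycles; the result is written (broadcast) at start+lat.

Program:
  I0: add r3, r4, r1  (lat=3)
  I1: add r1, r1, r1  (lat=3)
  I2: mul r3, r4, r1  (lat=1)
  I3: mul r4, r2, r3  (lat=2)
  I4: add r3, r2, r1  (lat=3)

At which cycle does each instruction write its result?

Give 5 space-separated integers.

I0 add r3: issue@1 deps=(None,None) exec_start@1 write@4
I1 add r1: issue@2 deps=(None,None) exec_start@2 write@5
I2 mul r3: issue@3 deps=(None,1) exec_start@5 write@6
I3 mul r4: issue@4 deps=(None,2) exec_start@6 write@8
I4 add r3: issue@5 deps=(None,1) exec_start@5 write@8

Answer: 4 5 6 8 8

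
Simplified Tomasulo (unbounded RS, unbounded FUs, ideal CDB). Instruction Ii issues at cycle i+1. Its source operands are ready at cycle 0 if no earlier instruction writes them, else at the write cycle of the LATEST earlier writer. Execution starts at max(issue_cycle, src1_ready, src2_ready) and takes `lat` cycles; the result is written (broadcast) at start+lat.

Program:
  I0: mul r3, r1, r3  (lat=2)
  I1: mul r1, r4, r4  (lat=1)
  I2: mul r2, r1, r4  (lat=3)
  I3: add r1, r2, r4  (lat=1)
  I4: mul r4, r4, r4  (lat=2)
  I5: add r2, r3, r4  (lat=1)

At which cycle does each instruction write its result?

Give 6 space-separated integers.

Answer: 3 3 6 7 7 8

Derivation:
I0 mul r3: issue@1 deps=(None,None) exec_start@1 write@3
I1 mul r1: issue@2 deps=(None,None) exec_start@2 write@3
I2 mul r2: issue@3 deps=(1,None) exec_start@3 write@6
I3 add r1: issue@4 deps=(2,None) exec_start@6 write@7
I4 mul r4: issue@5 deps=(None,None) exec_start@5 write@7
I5 add r2: issue@6 deps=(0,4) exec_start@7 write@8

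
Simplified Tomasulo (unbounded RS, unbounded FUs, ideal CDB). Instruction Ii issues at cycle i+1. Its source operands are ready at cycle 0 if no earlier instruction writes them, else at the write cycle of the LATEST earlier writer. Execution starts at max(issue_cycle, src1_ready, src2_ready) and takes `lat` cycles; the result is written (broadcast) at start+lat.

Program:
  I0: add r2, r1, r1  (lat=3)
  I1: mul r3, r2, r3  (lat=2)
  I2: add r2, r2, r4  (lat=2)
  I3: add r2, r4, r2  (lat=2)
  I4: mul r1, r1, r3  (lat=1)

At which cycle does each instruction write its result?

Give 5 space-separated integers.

I0 add r2: issue@1 deps=(None,None) exec_start@1 write@4
I1 mul r3: issue@2 deps=(0,None) exec_start@4 write@6
I2 add r2: issue@3 deps=(0,None) exec_start@4 write@6
I3 add r2: issue@4 deps=(None,2) exec_start@6 write@8
I4 mul r1: issue@5 deps=(None,1) exec_start@6 write@7

Answer: 4 6 6 8 7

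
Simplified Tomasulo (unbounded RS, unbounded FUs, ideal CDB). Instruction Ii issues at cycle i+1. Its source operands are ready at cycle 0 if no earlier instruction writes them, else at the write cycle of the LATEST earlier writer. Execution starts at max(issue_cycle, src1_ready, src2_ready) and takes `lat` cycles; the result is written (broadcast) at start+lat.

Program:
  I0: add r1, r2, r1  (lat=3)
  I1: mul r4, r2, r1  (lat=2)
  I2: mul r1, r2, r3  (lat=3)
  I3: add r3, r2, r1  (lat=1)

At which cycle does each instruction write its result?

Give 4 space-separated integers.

Answer: 4 6 6 7

Derivation:
I0 add r1: issue@1 deps=(None,None) exec_start@1 write@4
I1 mul r4: issue@2 deps=(None,0) exec_start@4 write@6
I2 mul r1: issue@3 deps=(None,None) exec_start@3 write@6
I3 add r3: issue@4 deps=(None,2) exec_start@6 write@7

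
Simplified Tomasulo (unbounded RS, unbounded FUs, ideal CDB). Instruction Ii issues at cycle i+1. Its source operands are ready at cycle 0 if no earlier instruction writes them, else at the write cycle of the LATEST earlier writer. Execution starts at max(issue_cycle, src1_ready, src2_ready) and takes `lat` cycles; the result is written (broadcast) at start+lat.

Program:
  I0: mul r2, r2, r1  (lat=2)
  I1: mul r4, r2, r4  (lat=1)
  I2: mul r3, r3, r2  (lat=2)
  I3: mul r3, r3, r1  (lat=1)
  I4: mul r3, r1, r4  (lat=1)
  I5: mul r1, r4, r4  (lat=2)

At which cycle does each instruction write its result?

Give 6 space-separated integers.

Answer: 3 4 5 6 6 8

Derivation:
I0 mul r2: issue@1 deps=(None,None) exec_start@1 write@3
I1 mul r4: issue@2 deps=(0,None) exec_start@3 write@4
I2 mul r3: issue@3 deps=(None,0) exec_start@3 write@5
I3 mul r3: issue@4 deps=(2,None) exec_start@5 write@6
I4 mul r3: issue@5 deps=(None,1) exec_start@5 write@6
I5 mul r1: issue@6 deps=(1,1) exec_start@6 write@8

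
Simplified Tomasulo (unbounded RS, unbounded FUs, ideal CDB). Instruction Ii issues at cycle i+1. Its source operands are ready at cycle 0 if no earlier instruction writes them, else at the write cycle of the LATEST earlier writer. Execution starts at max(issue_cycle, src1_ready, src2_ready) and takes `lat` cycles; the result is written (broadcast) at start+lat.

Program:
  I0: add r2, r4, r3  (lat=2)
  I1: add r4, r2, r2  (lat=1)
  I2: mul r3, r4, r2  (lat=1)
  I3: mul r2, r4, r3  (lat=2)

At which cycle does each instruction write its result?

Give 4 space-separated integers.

I0 add r2: issue@1 deps=(None,None) exec_start@1 write@3
I1 add r4: issue@2 deps=(0,0) exec_start@3 write@4
I2 mul r3: issue@3 deps=(1,0) exec_start@4 write@5
I3 mul r2: issue@4 deps=(1,2) exec_start@5 write@7

Answer: 3 4 5 7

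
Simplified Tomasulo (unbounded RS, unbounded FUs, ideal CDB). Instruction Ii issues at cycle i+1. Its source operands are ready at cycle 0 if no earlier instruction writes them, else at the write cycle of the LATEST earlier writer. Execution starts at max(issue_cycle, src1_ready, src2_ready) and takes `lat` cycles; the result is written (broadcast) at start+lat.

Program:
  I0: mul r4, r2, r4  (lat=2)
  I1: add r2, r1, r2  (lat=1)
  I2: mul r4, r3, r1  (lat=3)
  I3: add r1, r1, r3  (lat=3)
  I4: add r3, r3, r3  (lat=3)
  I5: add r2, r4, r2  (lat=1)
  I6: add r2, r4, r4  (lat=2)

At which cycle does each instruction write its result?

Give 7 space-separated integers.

Answer: 3 3 6 7 8 7 9

Derivation:
I0 mul r4: issue@1 deps=(None,None) exec_start@1 write@3
I1 add r2: issue@2 deps=(None,None) exec_start@2 write@3
I2 mul r4: issue@3 deps=(None,None) exec_start@3 write@6
I3 add r1: issue@4 deps=(None,None) exec_start@4 write@7
I4 add r3: issue@5 deps=(None,None) exec_start@5 write@8
I5 add r2: issue@6 deps=(2,1) exec_start@6 write@7
I6 add r2: issue@7 deps=(2,2) exec_start@7 write@9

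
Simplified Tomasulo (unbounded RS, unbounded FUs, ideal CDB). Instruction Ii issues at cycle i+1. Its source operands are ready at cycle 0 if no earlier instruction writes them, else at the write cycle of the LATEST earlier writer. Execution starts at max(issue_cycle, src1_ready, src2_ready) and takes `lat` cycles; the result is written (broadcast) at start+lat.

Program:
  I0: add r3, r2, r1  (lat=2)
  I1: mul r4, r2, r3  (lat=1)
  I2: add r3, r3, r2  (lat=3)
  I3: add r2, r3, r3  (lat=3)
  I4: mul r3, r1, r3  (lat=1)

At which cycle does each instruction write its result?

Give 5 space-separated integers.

I0 add r3: issue@1 deps=(None,None) exec_start@1 write@3
I1 mul r4: issue@2 deps=(None,0) exec_start@3 write@4
I2 add r3: issue@3 deps=(0,None) exec_start@3 write@6
I3 add r2: issue@4 deps=(2,2) exec_start@6 write@9
I4 mul r3: issue@5 deps=(None,2) exec_start@6 write@7

Answer: 3 4 6 9 7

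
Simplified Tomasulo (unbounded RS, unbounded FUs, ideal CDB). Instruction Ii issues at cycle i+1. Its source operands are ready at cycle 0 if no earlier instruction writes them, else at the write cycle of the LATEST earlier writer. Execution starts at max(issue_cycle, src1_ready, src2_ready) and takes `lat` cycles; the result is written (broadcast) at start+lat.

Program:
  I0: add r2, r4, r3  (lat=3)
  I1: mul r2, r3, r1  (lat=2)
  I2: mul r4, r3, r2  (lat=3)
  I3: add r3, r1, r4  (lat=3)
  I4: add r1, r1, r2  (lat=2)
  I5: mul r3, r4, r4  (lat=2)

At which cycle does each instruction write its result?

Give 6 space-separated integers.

I0 add r2: issue@1 deps=(None,None) exec_start@1 write@4
I1 mul r2: issue@2 deps=(None,None) exec_start@2 write@4
I2 mul r4: issue@3 deps=(None,1) exec_start@4 write@7
I3 add r3: issue@4 deps=(None,2) exec_start@7 write@10
I4 add r1: issue@5 deps=(None,1) exec_start@5 write@7
I5 mul r3: issue@6 deps=(2,2) exec_start@7 write@9

Answer: 4 4 7 10 7 9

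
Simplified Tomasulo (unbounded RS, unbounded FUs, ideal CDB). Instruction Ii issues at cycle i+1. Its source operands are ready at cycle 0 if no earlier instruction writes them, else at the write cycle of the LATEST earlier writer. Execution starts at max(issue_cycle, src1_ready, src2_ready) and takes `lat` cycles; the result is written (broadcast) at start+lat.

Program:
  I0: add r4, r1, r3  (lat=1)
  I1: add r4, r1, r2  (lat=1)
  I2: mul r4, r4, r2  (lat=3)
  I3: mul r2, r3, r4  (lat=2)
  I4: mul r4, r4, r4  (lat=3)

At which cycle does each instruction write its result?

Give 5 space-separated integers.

I0 add r4: issue@1 deps=(None,None) exec_start@1 write@2
I1 add r4: issue@2 deps=(None,None) exec_start@2 write@3
I2 mul r4: issue@3 deps=(1,None) exec_start@3 write@6
I3 mul r2: issue@4 deps=(None,2) exec_start@6 write@8
I4 mul r4: issue@5 deps=(2,2) exec_start@6 write@9

Answer: 2 3 6 8 9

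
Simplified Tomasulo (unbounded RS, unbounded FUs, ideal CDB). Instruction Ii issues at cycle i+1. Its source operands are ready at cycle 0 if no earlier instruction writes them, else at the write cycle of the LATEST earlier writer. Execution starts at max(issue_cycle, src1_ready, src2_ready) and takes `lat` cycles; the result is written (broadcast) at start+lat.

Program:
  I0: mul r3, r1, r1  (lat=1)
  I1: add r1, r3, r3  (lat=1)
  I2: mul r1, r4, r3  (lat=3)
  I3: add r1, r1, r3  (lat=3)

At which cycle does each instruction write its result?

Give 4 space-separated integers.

I0 mul r3: issue@1 deps=(None,None) exec_start@1 write@2
I1 add r1: issue@2 deps=(0,0) exec_start@2 write@3
I2 mul r1: issue@3 deps=(None,0) exec_start@3 write@6
I3 add r1: issue@4 deps=(2,0) exec_start@6 write@9

Answer: 2 3 6 9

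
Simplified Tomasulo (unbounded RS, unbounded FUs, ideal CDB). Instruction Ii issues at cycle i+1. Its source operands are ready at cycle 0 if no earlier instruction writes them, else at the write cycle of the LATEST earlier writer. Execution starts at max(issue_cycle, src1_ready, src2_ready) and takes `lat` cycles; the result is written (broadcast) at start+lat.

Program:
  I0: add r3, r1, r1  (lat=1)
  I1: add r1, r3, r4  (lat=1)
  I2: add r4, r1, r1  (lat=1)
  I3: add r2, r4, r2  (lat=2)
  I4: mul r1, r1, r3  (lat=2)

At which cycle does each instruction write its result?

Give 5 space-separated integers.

Answer: 2 3 4 6 7

Derivation:
I0 add r3: issue@1 deps=(None,None) exec_start@1 write@2
I1 add r1: issue@2 deps=(0,None) exec_start@2 write@3
I2 add r4: issue@3 deps=(1,1) exec_start@3 write@4
I3 add r2: issue@4 deps=(2,None) exec_start@4 write@6
I4 mul r1: issue@5 deps=(1,0) exec_start@5 write@7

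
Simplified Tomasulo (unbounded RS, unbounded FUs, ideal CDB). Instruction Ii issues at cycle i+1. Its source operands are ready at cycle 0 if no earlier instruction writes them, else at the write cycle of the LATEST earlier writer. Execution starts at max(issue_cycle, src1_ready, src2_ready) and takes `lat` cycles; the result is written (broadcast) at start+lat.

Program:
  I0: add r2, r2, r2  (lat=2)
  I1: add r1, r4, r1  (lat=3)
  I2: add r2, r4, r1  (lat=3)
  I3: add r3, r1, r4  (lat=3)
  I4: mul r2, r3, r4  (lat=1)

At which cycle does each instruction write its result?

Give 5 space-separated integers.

I0 add r2: issue@1 deps=(None,None) exec_start@1 write@3
I1 add r1: issue@2 deps=(None,None) exec_start@2 write@5
I2 add r2: issue@3 deps=(None,1) exec_start@5 write@8
I3 add r3: issue@4 deps=(1,None) exec_start@5 write@8
I4 mul r2: issue@5 deps=(3,None) exec_start@8 write@9

Answer: 3 5 8 8 9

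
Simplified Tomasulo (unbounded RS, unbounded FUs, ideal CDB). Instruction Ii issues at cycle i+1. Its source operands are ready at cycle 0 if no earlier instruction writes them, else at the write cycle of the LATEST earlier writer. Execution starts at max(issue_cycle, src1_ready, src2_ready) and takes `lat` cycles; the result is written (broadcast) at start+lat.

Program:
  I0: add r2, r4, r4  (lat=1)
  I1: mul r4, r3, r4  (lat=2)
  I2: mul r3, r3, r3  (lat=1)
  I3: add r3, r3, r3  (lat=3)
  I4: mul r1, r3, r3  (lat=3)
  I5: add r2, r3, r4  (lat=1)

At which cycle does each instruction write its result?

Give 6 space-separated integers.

Answer: 2 4 4 7 10 8

Derivation:
I0 add r2: issue@1 deps=(None,None) exec_start@1 write@2
I1 mul r4: issue@2 deps=(None,None) exec_start@2 write@4
I2 mul r3: issue@3 deps=(None,None) exec_start@3 write@4
I3 add r3: issue@4 deps=(2,2) exec_start@4 write@7
I4 mul r1: issue@5 deps=(3,3) exec_start@7 write@10
I5 add r2: issue@6 deps=(3,1) exec_start@7 write@8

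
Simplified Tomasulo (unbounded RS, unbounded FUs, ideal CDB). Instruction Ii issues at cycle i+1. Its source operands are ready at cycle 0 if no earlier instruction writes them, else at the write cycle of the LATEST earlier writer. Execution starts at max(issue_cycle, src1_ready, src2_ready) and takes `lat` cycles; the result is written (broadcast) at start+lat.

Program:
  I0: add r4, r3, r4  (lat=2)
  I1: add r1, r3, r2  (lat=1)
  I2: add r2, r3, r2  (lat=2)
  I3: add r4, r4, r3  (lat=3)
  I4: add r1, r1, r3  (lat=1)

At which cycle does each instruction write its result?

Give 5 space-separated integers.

I0 add r4: issue@1 deps=(None,None) exec_start@1 write@3
I1 add r1: issue@2 deps=(None,None) exec_start@2 write@3
I2 add r2: issue@3 deps=(None,None) exec_start@3 write@5
I3 add r4: issue@4 deps=(0,None) exec_start@4 write@7
I4 add r1: issue@5 deps=(1,None) exec_start@5 write@6

Answer: 3 3 5 7 6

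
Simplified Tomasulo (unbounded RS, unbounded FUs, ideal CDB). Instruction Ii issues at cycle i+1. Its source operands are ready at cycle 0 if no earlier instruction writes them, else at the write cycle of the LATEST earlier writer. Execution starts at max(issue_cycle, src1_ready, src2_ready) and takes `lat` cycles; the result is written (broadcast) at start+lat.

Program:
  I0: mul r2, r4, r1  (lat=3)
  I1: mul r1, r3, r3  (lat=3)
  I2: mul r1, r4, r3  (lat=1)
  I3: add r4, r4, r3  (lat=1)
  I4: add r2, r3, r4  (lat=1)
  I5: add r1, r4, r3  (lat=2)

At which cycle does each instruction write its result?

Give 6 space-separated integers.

Answer: 4 5 4 5 6 8

Derivation:
I0 mul r2: issue@1 deps=(None,None) exec_start@1 write@4
I1 mul r1: issue@2 deps=(None,None) exec_start@2 write@5
I2 mul r1: issue@3 deps=(None,None) exec_start@3 write@4
I3 add r4: issue@4 deps=(None,None) exec_start@4 write@5
I4 add r2: issue@5 deps=(None,3) exec_start@5 write@6
I5 add r1: issue@6 deps=(3,None) exec_start@6 write@8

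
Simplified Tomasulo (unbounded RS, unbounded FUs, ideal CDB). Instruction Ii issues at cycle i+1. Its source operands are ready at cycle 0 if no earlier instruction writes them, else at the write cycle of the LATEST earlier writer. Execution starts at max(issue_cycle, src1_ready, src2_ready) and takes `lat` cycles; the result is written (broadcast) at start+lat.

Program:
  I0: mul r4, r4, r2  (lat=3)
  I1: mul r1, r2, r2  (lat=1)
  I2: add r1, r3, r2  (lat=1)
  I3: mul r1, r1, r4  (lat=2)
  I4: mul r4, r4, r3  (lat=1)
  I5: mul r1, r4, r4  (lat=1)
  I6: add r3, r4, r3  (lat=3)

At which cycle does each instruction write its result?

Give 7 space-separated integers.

Answer: 4 3 4 6 6 7 10

Derivation:
I0 mul r4: issue@1 deps=(None,None) exec_start@1 write@4
I1 mul r1: issue@2 deps=(None,None) exec_start@2 write@3
I2 add r1: issue@3 deps=(None,None) exec_start@3 write@4
I3 mul r1: issue@4 deps=(2,0) exec_start@4 write@6
I4 mul r4: issue@5 deps=(0,None) exec_start@5 write@6
I5 mul r1: issue@6 deps=(4,4) exec_start@6 write@7
I6 add r3: issue@7 deps=(4,None) exec_start@7 write@10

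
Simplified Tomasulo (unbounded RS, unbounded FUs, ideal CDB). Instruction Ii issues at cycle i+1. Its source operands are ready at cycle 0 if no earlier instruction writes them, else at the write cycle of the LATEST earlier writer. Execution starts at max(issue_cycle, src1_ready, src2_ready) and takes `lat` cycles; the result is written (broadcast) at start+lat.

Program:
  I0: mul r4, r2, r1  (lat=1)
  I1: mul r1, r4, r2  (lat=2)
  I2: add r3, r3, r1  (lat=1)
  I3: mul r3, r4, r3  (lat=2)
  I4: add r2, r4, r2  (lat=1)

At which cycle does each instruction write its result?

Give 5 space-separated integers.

I0 mul r4: issue@1 deps=(None,None) exec_start@1 write@2
I1 mul r1: issue@2 deps=(0,None) exec_start@2 write@4
I2 add r3: issue@3 deps=(None,1) exec_start@4 write@5
I3 mul r3: issue@4 deps=(0,2) exec_start@5 write@7
I4 add r2: issue@5 deps=(0,None) exec_start@5 write@6

Answer: 2 4 5 7 6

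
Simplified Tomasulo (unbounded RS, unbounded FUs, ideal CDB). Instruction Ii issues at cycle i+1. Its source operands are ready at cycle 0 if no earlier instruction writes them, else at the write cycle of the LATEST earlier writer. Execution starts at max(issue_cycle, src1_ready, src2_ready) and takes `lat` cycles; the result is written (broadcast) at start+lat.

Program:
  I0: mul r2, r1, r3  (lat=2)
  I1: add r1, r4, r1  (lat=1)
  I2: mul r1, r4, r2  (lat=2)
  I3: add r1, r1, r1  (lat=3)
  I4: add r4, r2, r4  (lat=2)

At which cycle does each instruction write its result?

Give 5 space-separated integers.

Answer: 3 3 5 8 7

Derivation:
I0 mul r2: issue@1 deps=(None,None) exec_start@1 write@3
I1 add r1: issue@2 deps=(None,None) exec_start@2 write@3
I2 mul r1: issue@3 deps=(None,0) exec_start@3 write@5
I3 add r1: issue@4 deps=(2,2) exec_start@5 write@8
I4 add r4: issue@5 deps=(0,None) exec_start@5 write@7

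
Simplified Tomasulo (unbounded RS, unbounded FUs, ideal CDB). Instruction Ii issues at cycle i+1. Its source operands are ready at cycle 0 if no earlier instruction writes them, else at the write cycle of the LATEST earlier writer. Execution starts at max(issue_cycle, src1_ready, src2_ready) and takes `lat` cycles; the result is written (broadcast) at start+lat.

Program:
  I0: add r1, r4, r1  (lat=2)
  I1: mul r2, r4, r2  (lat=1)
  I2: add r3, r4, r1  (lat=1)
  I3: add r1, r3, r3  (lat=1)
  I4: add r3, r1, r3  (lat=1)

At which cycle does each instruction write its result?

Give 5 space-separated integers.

I0 add r1: issue@1 deps=(None,None) exec_start@1 write@3
I1 mul r2: issue@2 deps=(None,None) exec_start@2 write@3
I2 add r3: issue@3 deps=(None,0) exec_start@3 write@4
I3 add r1: issue@4 deps=(2,2) exec_start@4 write@5
I4 add r3: issue@5 deps=(3,2) exec_start@5 write@6

Answer: 3 3 4 5 6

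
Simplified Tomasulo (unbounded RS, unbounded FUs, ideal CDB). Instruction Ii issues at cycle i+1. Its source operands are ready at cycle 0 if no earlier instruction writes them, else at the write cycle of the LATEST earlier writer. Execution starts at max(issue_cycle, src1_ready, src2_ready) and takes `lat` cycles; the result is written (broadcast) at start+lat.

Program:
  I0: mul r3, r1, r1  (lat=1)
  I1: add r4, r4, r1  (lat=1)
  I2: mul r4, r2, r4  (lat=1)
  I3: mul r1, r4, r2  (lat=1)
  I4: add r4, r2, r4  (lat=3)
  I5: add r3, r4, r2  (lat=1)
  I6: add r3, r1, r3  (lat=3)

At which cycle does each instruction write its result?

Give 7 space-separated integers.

I0 mul r3: issue@1 deps=(None,None) exec_start@1 write@2
I1 add r4: issue@2 deps=(None,None) exec_start@2 write@3
I2 mul r4: issue@3 deps=(None,1) exec_start@3 write@4
I3 mul r1: issue@4 deps=(2,None) exec_start@4 write@5
I4 add r4: issue@5 deps=(None,2) exec_start@5 write@8
I5 add r3: issue@6 deps=(4,None) exec_start@8 write@9
I6 add r3: issue@7 deps=(3,5) exec_start@9 write@12

Answer: 2 3 4 5 8 9 12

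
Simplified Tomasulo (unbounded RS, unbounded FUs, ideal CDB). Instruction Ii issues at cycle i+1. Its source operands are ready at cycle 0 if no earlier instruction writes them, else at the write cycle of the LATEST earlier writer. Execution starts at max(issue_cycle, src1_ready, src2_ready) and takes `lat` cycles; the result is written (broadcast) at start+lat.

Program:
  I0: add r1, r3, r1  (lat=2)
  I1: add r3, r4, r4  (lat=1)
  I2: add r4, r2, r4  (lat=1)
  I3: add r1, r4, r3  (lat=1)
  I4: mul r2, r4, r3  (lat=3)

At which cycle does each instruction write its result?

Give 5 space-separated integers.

I0 add r1: issue@1 deps=(None,None) exec_start@1 write@3
I1 add r3: issue@2 deps=(None,None) exec_start@2 write@3
I2 add r4: issue@3 deps=(None,None) exec_start@3 write@4
I3 add r1: issue@4 deps=(2,1) exec_start@4 write@5
I4 mul r2: issue@5 deps=(2,1) exec_start@5 write@8

Answer: 3 3 4 5 8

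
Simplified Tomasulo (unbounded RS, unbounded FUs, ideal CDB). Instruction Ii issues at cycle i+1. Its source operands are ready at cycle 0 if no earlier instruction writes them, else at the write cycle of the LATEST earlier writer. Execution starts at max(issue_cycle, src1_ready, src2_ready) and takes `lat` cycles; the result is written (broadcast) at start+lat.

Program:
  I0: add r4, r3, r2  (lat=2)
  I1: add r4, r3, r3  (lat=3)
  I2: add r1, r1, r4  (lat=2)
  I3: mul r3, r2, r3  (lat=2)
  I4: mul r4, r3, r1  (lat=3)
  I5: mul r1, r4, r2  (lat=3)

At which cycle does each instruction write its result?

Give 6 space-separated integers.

Answer: 3 5 7 6 10 13

Derivation:
I0 add r4: issue@1 deps=(None,None) exec_start@1 write@3
I1 add r4: issue@2 deps=(None,None) exec_start@2 write@5
I2 add r1: issue@3 deps=(None,1) exec_start@5 write@7
I3 mul r3: issue@4 deps=(None,None) exec_start@4 write@6
I4 mul r4: issue@5 deps=(3,2) exec_start@7 write@10
I5 mul r1: issue@6 deps=(4,None) exec_start@10 write@13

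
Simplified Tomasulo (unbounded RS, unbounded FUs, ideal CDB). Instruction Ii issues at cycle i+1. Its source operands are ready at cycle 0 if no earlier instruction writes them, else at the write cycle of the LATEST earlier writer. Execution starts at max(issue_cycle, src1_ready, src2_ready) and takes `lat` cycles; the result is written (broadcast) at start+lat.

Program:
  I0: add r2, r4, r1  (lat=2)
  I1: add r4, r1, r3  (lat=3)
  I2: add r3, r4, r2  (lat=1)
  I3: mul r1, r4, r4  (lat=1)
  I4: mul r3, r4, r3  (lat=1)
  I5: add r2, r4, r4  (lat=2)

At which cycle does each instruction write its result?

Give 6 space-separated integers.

I0 add r2: issue@1 deps=(None,None) exec_start@1 write@3
I1 add r4: issue@2 deps=(None,None) exec_start@2 write@5
I2 add r3: issue@3 deps=(1,0) exec_start@5 write@6
I3 mul r1: issue@4 deps=(1,1) exec_start@5 write@6
I4 mul r3: issue@5 deps=(1,2) exec_start@6 write@7
I5 add r2: issue@6 deps=(1,1) exec_start@6 write@8

Answer: 3 5 6 6 7 8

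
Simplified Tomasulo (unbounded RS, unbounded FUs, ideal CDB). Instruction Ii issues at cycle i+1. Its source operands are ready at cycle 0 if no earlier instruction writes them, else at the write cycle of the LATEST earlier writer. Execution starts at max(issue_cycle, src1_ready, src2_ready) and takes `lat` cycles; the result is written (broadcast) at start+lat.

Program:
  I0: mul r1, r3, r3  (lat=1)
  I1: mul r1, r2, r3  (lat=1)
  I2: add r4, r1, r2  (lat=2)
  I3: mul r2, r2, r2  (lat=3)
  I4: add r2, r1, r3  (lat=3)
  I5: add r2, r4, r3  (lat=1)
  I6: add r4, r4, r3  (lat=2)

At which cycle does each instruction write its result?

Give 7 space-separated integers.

Answer: 2 3 5 7 8 7 9

Derivation:
I0 mul r1: issue@1 deps=(None,None) exec_start@1 write@2
I1 mul r1: issue@2 deps=(None,None) exec_start@2 write@3
I2 add r4: issue@3 deps=(1,None) exec_start@3 write@5
I3 mul r2: issue@4 deps=(None,None) exec_start@4 write@7
I4 add r2: issue@5 deps=(1,None) exec_start@5 write@8
I5 add r2: issue@6 deps=(2,None) exec_start@6 write@7
I6 add r4: issue@7 deps=(2,None) exec_start@7 write@9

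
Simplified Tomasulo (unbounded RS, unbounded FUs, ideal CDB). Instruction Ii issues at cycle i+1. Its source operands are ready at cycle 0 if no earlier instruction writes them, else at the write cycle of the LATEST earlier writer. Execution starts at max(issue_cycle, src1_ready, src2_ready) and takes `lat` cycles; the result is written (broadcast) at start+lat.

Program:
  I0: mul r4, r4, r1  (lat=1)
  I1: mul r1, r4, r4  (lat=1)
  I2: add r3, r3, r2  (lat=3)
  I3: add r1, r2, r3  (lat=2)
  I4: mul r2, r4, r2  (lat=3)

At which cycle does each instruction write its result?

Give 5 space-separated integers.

Answer: 2 3 6 8 8

Derivation:
I0 mul r4: issue@1 deps=(None,None) exec_start@1 write@2
I1 mul r1: issue@2 deps=(0,0) exec_start@2 write@3
I2 add r3: issue@3 deps=(None,None) exec_start@3 write@6
I3 add r1: issue@4 deps=(None,2) exec_start@6 write@8
I4 mul r2: issue@5 deps=(0,None) exec_start@5 write@8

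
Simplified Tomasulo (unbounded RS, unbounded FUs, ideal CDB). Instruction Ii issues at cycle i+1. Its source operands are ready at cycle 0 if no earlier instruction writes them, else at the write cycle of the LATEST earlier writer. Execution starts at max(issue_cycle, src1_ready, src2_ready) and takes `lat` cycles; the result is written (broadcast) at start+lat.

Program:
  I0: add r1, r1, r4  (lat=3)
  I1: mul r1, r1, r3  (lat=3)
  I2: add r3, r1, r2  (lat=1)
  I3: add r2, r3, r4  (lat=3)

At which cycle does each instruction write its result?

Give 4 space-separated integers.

Answer: 4 7 8 11

Derivation:
I0 add r1: issue@1 deps=(None,None) exec_start@1 write@4
I1 mul r1: issue@2 deps=(0,None) exec_start@4 write@7
I2 add r3: issue@3 deps=(1,None) exec_start@7 write@8
I3 add r2: issue@4 deps=(2,None) exec_start@8 write@11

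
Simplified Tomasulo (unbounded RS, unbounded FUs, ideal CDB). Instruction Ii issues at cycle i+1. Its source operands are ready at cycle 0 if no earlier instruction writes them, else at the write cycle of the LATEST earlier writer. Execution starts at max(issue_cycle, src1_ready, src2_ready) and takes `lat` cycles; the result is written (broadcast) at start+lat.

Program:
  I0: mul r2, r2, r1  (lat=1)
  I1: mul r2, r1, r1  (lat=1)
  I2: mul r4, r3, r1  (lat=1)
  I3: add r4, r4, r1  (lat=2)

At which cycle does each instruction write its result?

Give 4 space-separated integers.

Answer: 2 3 4 6

Derivation:
I0 mul r2: issue@1 deps=(None,None) exec_start@1 write@2
I1 mul r2: issue@2 deps=(None,None) exec_start@2 write@3
I2 mul r4: issue@3 deps=(None,None) exec_start@3 write@4
I3 add r4: issue@4 deps=(2,None) exec_start@4 write@6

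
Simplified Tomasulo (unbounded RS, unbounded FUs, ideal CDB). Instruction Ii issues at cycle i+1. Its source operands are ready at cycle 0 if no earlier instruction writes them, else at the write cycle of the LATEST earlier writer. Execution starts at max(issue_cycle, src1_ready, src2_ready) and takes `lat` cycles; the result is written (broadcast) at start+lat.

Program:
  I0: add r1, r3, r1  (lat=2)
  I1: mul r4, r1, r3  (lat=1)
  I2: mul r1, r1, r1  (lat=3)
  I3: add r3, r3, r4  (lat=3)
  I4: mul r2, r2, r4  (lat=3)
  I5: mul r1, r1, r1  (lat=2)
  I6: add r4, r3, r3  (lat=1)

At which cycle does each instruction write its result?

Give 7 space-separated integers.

Answer: 3 4 6 7 8 8 8

Derivation:
I0 add r1: issue@1 deps=(None,None) exec_start@1 write@3
I1 mul r4: issue@2 deps=(0,None) exec_start@3 write@4
I2 mul r1: issue@3 deps=(0,0) exec_start@3 write@6
I3 add r3: issue@4 deps=(None,1) exec_start@4 write@7
I4 mul r2: issue@5 deps=(None,1) exec_start@5 write@8
I5 mul r1: issue@6 deps=(2,2) exec_start@6 write@8
I6 add r4: issue@7 deps=(3,3) exec_start@7 write@8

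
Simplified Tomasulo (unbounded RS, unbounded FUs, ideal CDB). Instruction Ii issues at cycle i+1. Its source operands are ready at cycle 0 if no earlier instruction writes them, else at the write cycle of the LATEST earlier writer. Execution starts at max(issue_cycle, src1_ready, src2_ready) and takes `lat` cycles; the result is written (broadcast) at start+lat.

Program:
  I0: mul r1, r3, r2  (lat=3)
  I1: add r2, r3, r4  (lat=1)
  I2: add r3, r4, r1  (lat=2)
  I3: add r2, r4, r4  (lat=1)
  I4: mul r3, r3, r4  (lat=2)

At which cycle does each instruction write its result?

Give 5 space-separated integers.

Answer: 4 3 6 5 8

Derivation:
I0 mul r1: issue@1 deps=(None,None) exec_start@1 write@4
I1 add r2: issue@2 deps=(None,None) exec_start@2 write@3
I2 add r3: issue@3 deps=(None,0) exec_start@4 write@6
I3 add r2: issue@4 deps=(None,None) exec_start@4 write@5
I4 mul r3: issue@5 deps=(2,None) exec_start@6 write@8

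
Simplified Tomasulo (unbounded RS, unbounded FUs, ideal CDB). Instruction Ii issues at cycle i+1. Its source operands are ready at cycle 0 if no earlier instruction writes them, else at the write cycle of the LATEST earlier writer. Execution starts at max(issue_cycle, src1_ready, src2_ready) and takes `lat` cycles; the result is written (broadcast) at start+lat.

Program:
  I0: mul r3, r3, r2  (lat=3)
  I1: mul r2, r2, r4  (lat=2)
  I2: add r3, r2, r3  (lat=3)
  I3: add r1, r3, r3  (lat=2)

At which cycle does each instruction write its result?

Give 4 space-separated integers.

I0 mul r3: issue@1 deps=(None,None) exec_start@1 write@4
I1 mul r2: issue@2 deps=(None,None) exec_start@2 write@4
I2 add r3: issue@3 deps=(1,0) exec_start@4 write@7
I3 add r1: issue@4 deps=(2,2) exec_start@7 write@9

Answer: 4 4 7 9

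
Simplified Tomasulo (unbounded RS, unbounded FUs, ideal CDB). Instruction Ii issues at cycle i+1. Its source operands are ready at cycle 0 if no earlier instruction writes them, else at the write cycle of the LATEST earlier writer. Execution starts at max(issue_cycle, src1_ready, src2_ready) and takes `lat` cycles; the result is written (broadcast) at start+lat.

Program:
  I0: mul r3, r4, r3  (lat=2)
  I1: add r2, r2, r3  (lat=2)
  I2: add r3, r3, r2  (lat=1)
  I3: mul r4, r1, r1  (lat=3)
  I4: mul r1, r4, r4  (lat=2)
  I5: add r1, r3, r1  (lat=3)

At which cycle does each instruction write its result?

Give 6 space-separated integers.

Answer: 3 5 6 7 9 12

Derivation:
I0 mul r3: issue@1 deps=(None,None) exec_start@1 write@3
I1 add r2: issue@2 deps=(None,0) exec_start@3 write@5
I2 add r3: issue@3 deps=(0,1) exec_start@5 write@6
I3 mul r4: issue@4 deps=(None,None) exec_start@4 write@7
I4 mul r1: issue@5 deps=(3,3) exec_start@7 write@9
I5 add r1: issue@6 deps=(2,4) exec_start@9 write@12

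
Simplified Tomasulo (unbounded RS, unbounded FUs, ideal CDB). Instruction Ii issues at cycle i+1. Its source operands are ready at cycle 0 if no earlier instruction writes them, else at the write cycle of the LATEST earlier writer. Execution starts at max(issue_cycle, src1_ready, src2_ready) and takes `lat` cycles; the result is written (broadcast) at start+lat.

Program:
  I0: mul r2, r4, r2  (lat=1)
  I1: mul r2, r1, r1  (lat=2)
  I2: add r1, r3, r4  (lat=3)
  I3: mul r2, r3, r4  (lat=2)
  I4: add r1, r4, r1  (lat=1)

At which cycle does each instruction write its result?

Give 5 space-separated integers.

Answer: 2 4 6 6 7

Derivation:
I0 mul r2: issue@1 deps=(None,None) exec_start@1 write@2
I1 mul r2: issue@2 deps=(None,None) exec_start@2 write@4
I2 add r1: issue@3 deps=(None,None) exec_start@3 write@6
I3 mul r2: issue@4 deps=(None,None) exec_start@4 write@6
I4 add r1: issue@5 deps=(None,2) exec_start@6 write@7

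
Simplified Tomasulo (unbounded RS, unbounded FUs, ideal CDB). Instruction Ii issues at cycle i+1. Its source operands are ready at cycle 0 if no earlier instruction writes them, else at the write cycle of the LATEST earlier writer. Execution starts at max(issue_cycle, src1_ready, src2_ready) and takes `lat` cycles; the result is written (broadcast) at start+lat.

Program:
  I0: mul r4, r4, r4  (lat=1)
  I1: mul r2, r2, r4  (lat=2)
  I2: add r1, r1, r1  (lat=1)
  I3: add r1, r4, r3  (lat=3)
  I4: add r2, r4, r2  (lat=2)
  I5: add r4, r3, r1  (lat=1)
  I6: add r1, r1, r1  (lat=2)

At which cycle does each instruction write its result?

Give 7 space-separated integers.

I0 mul r4: issue@1 deps=(None,None) exec_start@1 write@2
I1 mul r2: issue@2 deps=(None,0) exec_start@2 write@4
I2 add r1: issue@3 deps=(None,None) exec_start@3 write@4
I3 add r1: issue@4 deps=(0,None) exec_start@4 write@7
I4 add r2: issue@5 deps=(0,1) exec_start@5 write@7
I5 add r4: issue@6 deps=(None,3) exec_start@7 write@8
I6 add r1: issue@7 deps=(3,3) exec_start@7 write@9

Answer: 2 4 4 7 7 8 9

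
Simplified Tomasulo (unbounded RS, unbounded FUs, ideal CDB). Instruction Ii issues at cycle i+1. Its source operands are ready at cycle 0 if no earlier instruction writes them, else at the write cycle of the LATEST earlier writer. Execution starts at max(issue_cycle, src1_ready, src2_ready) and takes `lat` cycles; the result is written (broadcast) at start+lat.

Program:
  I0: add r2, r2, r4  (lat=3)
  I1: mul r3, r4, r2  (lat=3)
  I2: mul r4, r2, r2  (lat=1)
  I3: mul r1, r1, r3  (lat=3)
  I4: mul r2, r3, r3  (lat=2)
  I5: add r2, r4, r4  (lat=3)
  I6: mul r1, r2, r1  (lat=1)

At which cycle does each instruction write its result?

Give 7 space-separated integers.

Answer: 4 7 5 10 9 9 11

Derivation:
I0 add r2: issue@1 deps=(None,None) exec_start@1 write@4
I1 mul r3: issue@2 deps=(None,0) exec_start@4 write@7
I2 mul r4: issue@3 deps=(0,0) exec_start@4 write@5
I3 mul r1: issue@4 deps=(None,1) exec_start@7 write@10
I4 mul r2: issue@5 deps=(1,1) exec_start@7 write@9
I5 add r2: issue@6 deps=(2,2) exec_start@6 write@9
I6 mul r1: issue@7 deps=(5,3) exec_start@10 write@11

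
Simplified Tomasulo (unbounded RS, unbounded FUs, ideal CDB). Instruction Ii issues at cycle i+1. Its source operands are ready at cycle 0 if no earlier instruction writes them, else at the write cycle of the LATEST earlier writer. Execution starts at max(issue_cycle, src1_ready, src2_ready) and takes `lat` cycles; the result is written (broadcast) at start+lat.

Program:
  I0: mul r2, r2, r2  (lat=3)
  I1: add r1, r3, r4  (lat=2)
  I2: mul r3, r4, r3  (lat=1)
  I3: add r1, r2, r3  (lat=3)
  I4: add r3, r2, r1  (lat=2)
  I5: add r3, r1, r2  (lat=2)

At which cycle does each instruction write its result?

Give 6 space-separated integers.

Answer: 4 4 4 7 9 9

Derivation:
I0 mul r2: issue@1 deps=(None,None) exec_start@1 write@4
I1 add r1: issue@2 deps=(None,None) exec_start@2 write@4
I2 mul r3: issue@3 deps=(None,None) exec_start@3 write@4
I3 add r1: issue@4 deps=(0,2) exec_start@4 write@7
I4 add r3: issue@5 deps=(0,3) exec_start@7 write@9
I5 add r3: issue@6 deps=(3,0) exec_start@7 write@9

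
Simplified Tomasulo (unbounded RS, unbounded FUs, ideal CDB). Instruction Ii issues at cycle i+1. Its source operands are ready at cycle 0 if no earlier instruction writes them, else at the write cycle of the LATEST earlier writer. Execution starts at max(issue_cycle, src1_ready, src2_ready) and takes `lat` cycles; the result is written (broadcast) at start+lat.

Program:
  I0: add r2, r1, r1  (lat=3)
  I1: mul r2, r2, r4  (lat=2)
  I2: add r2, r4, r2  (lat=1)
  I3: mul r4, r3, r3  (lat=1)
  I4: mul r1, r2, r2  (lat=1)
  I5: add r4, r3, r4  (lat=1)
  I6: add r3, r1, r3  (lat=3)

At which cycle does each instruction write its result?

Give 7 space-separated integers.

I0 add r2: issue@1 deps=(None,None) exec_start@1 write@4
I1 mul r2: issue@2 deps=(0,None) exec_start@4 write@6
I2 add r2: issue@3 deps=(None,1) exec_start@6 write@7
I3 mul r4: issue@4 deps=(None,None) exec_start@4 write@5
I4 mul r1: issue@5 deps=(2,2) exec_start@7 write@8
I5 add r4: issue@6 deps=(None,3) exec_start@6 write@7
I6 add r3: issue@7 deps=(4,None) exec_start@8 write@11

Answer: 4 6 7 5 8 7 11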